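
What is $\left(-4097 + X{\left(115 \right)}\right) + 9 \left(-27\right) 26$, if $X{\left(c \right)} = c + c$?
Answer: $-10185$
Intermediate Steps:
$X{\left(c \right)} = 2 c$
$\left(-4097 + X{\left(115 \right)}\right) + 9 \left(-27\right) 26 = \left(-4097 + 2 \cdot 115\right) + 9 \left(-27\right) 26 = \left(-4097 + 230\right) - 6318 = -3867 - 6318 = -10185$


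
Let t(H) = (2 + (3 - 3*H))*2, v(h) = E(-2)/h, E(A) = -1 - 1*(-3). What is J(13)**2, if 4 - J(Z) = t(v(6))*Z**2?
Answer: 1817104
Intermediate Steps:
E(A) = 2 (E(A) = -1 + 3 = 2)
v(h) = 2/h
t(H) = 10 - 6*H (t(H) = (5 - 3*H)*2 = 10 - 6*H)
J(Z) = 4 - 8*Z**2 (J(Z) = 4 - (10 - 12/6)*Z**2 = 4 - (10 - 6*1/3)*Z**2 = 4 - (10 - 2)*Z**2 = 4 - 8*Z**2)
J(13)**2 = (4 - 8*13**2)**2 = (4 - 8*169)**2 = (4 - 1352)**2 = (-1348)**2 = 1817104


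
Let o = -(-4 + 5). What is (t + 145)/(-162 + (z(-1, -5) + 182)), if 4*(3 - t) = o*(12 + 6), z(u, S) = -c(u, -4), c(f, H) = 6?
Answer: 305/28 ≈ 10.893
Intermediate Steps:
o = -1 (o = -1*1 = -1)
z(u, S) = -6 (z(u, S) = -1*6 = -6)
t = 15/2 (t = 3 - (-1)*(12 + 6)/4 = 3 - (-1)*18/4 = 3 - 1/4*(-18) = 3 + 9/2 = 15/2 ≈ 7.5000)
(t + 145)/(-162 + (z(-1, -5) + 182)) = (15/2 + 145)/(-162 + (-6 + 182)) = 305/(2*(-162 + 176)) = (305/2)/14 = (305/2)*(1/14) = 305/28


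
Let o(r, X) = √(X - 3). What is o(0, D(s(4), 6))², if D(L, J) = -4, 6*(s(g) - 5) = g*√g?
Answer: -7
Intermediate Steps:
s(g) = 5 + g^(3/2)/6 (s(g) = 5 + (g*√g)/6 = 5 + g^(3/2)/6)
o(r, X) = √(-3 + X)
o(0, D(s(4), 6))² = (√(-3 - 4))² = (√(-7))² = (I*√7)² = -7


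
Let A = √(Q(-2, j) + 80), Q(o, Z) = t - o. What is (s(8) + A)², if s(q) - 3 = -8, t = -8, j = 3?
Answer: (5 - √74)² ≈ 12.977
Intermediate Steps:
Q(o, Z) = -8 - o
s(q) = -5 (s(q) = 3 - 8 = -5)
A = √74 (A = √((-8 - 1*(-2)) + 80) = √((-8 + 2) + 80) = √(-6 + 80) = √74 ≈ 8.6023)
(s(8) + A)² = (-5 + √74)²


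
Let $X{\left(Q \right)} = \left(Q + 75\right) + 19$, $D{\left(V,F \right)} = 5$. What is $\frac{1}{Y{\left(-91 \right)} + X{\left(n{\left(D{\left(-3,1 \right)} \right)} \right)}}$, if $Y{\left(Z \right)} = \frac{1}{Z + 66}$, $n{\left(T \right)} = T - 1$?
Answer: $\frac{25}{2449} \approx 0.010208$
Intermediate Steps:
$n{\left(T \right)} = -1 + T$
$X{\left(Q \right)} = 94 + Q$ ($X{\left(Q \right)} = \left(75 + Q\right) + 19 = 94 + Q$)
$Y{\left(Z \right)} = \frac{1}{66 + Z}$
$\frac{1}{Y{\left(-91 \right)} + X{\left(n{\left(D{\left(-3,1 \right)} \right)} \right)}} = \frac{1}{\frac{1}{66 - 91} + \left(94 + \left(-1 + 5\right)\right)} = \frac{1}{\frac{1}{-25} + \left(94 + 4\right)} = \frac{1}{- \frac{1}{25} + 98} = \frac{1}{\frac{2449}{25}} = \frac{25}{2449}$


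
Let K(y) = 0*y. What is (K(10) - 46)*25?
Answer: -1150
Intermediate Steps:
K(y) = 0
(K(10) - 46)*25 = (0 - 46)*25 = -46*25 = -1150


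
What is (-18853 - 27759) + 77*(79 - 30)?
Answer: -42839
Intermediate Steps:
(-18853 - 27759) + 77*(79 - 30) = -46612 + 77*49 = -46612 + 3773 = -42839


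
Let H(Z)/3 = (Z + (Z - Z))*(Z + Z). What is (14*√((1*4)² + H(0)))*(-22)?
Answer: -1232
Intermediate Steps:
H(Z) = 6*Z² (H(Z) = 3*((Z + (Z - Z))*(Z + Z)) = 3*((Z + 0)*(2*Z)) = 3*(Z*(2*Z)) = 3*(2*Z²) = 6*Z²)
(14*√((1*4)² + H(0)))*(-22) = (14*√((1*4)² + 6*0²))*(-22) = (14*√(4² + 6*0))*(-22) = (14*√(16 + 0))*(-22) = (14*√16)*(-22) = (14*4)*(-22) = 56*(-22) = -1232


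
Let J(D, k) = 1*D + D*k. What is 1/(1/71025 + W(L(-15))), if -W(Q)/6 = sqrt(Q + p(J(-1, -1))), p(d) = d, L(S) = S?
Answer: 71025/2724057337501 + 30267303750*I*sqrt(15)/2724057337501 ≈ 2.6073e-8 + 0.043033*I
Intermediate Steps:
J(D, k) = D + D*k
W(Q) = -6*sqrt(Q) (W(Q) = -6*sqrt(Q - (1 - 1)) = -6*sqrt(Q - 1*0) = -6*sqrt(Q + 0) = -6*sqrt(Q))
1/(1/71025 + W(L(-15))) = 1/(1/71025 - 6*I*sqrt(15))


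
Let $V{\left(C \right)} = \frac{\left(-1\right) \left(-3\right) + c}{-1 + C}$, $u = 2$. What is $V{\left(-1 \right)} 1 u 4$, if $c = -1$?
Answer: $-8$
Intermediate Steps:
$V{\left(C \right)} = \frac{2}{-1 + C}$ ($V{\left(C \right)} = \frac{\left(-1\right) \left(-3\right) - 1}{-1 + C} = \frac{3 - 1}{-1 + C} = \frac{2}{-1 + C}$)
$V{\left(-1 \right)} 1 u 4 = \frac{2}{-1 - 1} \cdot 1 \cdot 2 \cdot 4 = \frac{2}{-2} \cdot 2 \cdot 4 = 2 \left(- \frac{1}{2}\right) 2 \cdot 4 = \left(-1\right) 2 \cdot 4 = \left(-2\right) 4 = -8$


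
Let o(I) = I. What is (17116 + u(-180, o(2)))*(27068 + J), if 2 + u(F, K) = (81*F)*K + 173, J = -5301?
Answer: -258439591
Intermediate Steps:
u(F, K) = 171 + 81*F*K (u(F, K) = -2 + ((81*F)*K + 173) = -2 + (81*F*K + 173) = -2 + (173 + 81*F*K) = 171 + 81*F*K)
(17116 + u(-180, o(2)))*(27068 + J) = (17116 + (171 + 81*(-180)*2))*(27068 - 5301) = (17116 + (171 - 29160))*21767 = (17116 - 28989)*21767 = -11873*21767 = -258439591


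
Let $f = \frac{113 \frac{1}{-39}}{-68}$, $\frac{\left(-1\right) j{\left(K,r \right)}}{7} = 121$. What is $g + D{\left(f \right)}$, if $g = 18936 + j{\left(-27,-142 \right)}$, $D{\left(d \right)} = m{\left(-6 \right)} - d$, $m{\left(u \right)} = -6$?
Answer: $\frac{47956003}{2652} \approx 18083.0$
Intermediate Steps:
$j{\left(K,r \right)} = -847$ ($j{\left(K,r \right)} = \left(-7\right) 121 = -847$)
$f = \frac{113}{2652}$ ($f = 113 \left(- \frac{1}{39}\right) \left(- \frac{1}{68}\right) = \left(- \frac{113}{39}\right) \left(- \frac{1}{68}\right) = \frac{113}{2652} \approx 0.042609$)
$D{\left(d \right)} = -6 - d$
$g = 18089$ ($g = 18936 - 847 = 18089$)
$g + D{\left(f \right)} = 18089 - \frac{16025}{2652} = \frac{47956003}{2652}$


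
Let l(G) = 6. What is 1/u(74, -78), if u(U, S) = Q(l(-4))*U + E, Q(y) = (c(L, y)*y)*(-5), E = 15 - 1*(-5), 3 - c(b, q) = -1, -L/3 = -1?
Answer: -1/8860 ≈ -0.00011287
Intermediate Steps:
L = 3 (L = -3*(-1) = 3)
c(b, q) = 4 (c(b, q) = 3 - 1*(-1) = 3 + 1 = 4)
E = 20 (E = 15 + 5 = 20)
Q(y) = -20*y (Q(y) = (4*y)*(-5) = -20*y)
u(U, S) = 20 - 120*U (u(U, S) = (-20*6)*U + 20 = -120*U + 20 = 20 - 120*U)
1/u(74, -78) = 1/(20 - 120*74) = 1/(20 - 8880) = 1/(-8860) = -1/8860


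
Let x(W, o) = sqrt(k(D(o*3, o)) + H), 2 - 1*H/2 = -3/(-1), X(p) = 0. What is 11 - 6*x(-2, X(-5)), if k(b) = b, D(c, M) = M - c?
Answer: 11 - 6*I*sqrt(2) ≈ 11.0 - 8.4853*I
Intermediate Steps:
H = -2 (H = 4 - (-6)/(-1) = 4 - (-6)*(-1) = 4 - 2*3 = 4 - 6 = -2)
x(W, o) = sqrt(-2 - 2*o) (x(W, o) = sqrt((o - o*3) - 2) = sqrt((o - 3*o) - 2) = sqrt(-2*o - 2) = sqrt(-2 - 2*o))
11 - 6*x(-2, X(-5)) = 11 - 6*sqrt(-2 - 2*0) = 11 - 6*sqrt(-2 + 0) = 11 - 6*I*sqrt(2)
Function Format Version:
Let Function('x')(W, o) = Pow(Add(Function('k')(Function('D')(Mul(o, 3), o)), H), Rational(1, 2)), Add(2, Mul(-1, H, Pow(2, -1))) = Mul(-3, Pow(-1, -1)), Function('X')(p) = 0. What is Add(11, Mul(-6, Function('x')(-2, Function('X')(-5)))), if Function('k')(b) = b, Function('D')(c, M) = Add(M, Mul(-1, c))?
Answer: Add(11, Mul(-6, I, Pow(2, Rational(1, 2)))) ≈ Add(11.000, Mul(-8.4853, I))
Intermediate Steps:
H = -2 (H = Add(4, Mul(-2, Mul(-3, Pow(-1, -1)))) = Add(4, Mul(-2, Mul(-3, -1))) = Add(4, Mul(-2, 3)) = Add(4, -6) = -2)
Function('x')(W, o) = Pow(Add(-2, Mul(-2, o)), Rational(1, 2)) (Function('x')(W, o) = Pow(Add(Add(o, Mul(-1, Mul(o, 3))), -2), Rational(1, 2)) = Pow(Add(Add(o, Mul(-1, Mul(3, o))), -2), Rational(1, 2)) = Pow(Add(Add(o, Mul(-3, o)), -2), Rational(1, 2)) = Pow(Add(Mul(-2, o), -2), Rational(1, 2)) = Pow(Add(-2, Mul(-2, o)), Rational(1, 2)))
Add(11, Mul(-6, Function('x')(-2, Function('X')(-5)))) = Add(11, Mul(-6, Pow(Add(-2, Mul(-2, 0)), Rational(1, 2)))) = Add(11, Mul(-6, Pow(Add(-2, 0), Rational(1, 2)))) = Add(11, Mul(-6, Pow(-2, Rational(1, 2)))) = Add(11, Mul(-6, Mul(I, Pow(2, Rational(1, 2))))) = Add(11, Mul(-6, I, Pow(2, Rational(1, 2))))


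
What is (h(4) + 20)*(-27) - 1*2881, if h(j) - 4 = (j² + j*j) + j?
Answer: -4501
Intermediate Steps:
h(j) = 4 + j + 2*j² (h(j) = 4 + ((j² + j*j) + j) = 4 + ((j² + j²) + j) = 4 + (2*j² + j) = 4 + (j + 2*j²) = 4 + j + 2*j²)
(h(4) + 20)*(-27) - 1*2881 = ((4 + 4 + 2*4²) + 20)*(-27) - 1*2881 = ((4 + 4 + 2*16) + 20)*(-27) - 2881 = ((4 + 4 + 32) + 20)*(-27) - 2881 = (40 + 20)*(-27) - 2881 = 60*(-27) - 2881 = -1620 - 2881 = -4501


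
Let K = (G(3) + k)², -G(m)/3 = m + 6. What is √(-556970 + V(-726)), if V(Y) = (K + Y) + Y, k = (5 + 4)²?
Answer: I*√555506 ≈ 745.32*I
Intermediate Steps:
G(m) = -18 - 3*m (G(m) = -3*(m + 6) = -3*(6 + m) = -18 - 3*m)
k = 81 (k = 9² = 81)
K = 2916 (K = ((-18 - 3*3) + 81)² = ((-18 - 9) + 81)² = (-27 + 81)² = 54² = 2916)
V(Y) = 2916 + 2*Y (V(Y) = (2916 + Y) + Y = 2916 + 2*Y)
√(-556970 + V(-726)) = √(-556970 + (2916 + 2*(-726))) = √(-556970 + (2916 - 1452)) = √(-556970 + 1464) = √(-555506) = I*√555506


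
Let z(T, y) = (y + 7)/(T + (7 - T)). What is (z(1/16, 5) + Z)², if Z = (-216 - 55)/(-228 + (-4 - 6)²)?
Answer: 11785489/802816 ≈ 14.680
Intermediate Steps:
Z = 271/128 (Z = -271/(-228 + (-10)²) = -271/(-228 + 100) = -271/(-128) = -271*(-1/128) = 271/128 ≈ 2.1172)
z(T, y) = 1 + y/7 (z(T, y) = (7 + y)/7 = (7 + y)*(⅐) = 1 + y/7)
(z(1/16, 5) + Z)² = ((1 + (⅐)*5) + 271/128)² = ((1 + 5/7) + 271/128)² = (12/7 + 271/128)² = (3433/896)² = 11785489/802816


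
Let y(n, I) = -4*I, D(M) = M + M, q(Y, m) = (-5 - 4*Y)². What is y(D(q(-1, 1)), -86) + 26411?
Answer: 26755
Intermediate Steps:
D(M) = 2*M
y(D(q(-1, 1)), -86) + 26411 = -4*(-86) + 26411 = 344 + 26411 = 26755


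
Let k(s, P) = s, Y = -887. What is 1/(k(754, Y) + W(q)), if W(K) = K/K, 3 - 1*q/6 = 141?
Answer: 1/755 ≈ 0.0013245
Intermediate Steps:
q = -828 (q = 18 - 6*141 = 18 - 846 = -828)
W(K) = 1
1/(k(754, Y) + W(q)) = 1/(754 + 1) = 1/755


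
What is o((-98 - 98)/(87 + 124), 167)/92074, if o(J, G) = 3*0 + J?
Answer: -98/9713807 ≈ -1.0089e-5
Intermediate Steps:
o(J, G) = J (o(J, G) = 0 + J = J)
o((-98 - 98)/(87 + 124), 167)/92074 = ((-98 - 98)/(87 + 124))/92074 = -196/211*(1/92074) = -196*1/211*(1/92074) = -196/211*1/92074 = -98/9713807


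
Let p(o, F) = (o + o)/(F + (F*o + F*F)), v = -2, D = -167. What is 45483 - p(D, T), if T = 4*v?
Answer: 31656335/696 ≈ 45483.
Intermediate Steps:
T = -8 (T = 4*(-2) = -8)
p(o, F) = 2*o/(F + F² + F*o) (p(o, F) = (2*o)/(F + (F*o + F²)) = (2*o)/(F + (F² + F*o)) = (2*o)/(F + F² + F*o) = 2*o/(F + F² + F*o))
45483 - p(D, T) = 45483 - 2*(-167)/((-8)*(1 - 8 - 167)) = 45483 - 2*(-167)*(-1)/(8*(-174)) = 45483 - 2*(-167)*(-1)*(-1)/(8*174) = 45483 - 1*(-167/696) = 45483 + 167/696 = 31656335/696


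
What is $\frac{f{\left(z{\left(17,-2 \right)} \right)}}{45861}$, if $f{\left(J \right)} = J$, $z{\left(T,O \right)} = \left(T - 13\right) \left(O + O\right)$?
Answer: $- \frac{16}{45861} \approx -0.00034888$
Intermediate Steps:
$z{\left(T,O \right)} = 2 O \left(-13 + T\right)$ ($z{\left(T,O \right)} = \left(-13 + T\right) 2 O = 2 O \left(-13 + T\right)$)
$\frac{f{\left(z{\left(17,-2 \right)} \right)}}{45861} = \frac{2 \left(-2\right) \left(-13 + 17\right)}{45861} = 2 \left(-2\right) 4 \cdot \frac{1}{45861} = \left(-16\right) \frac{1}{45861} = - \frac{16}{45861}$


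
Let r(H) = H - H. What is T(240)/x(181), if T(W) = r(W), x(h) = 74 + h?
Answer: 0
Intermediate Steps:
r(H) = 0
T(W) = 0
T(240)/x(181) = 0/(74 + 181) = 0/255 = 0*(1/255) = 0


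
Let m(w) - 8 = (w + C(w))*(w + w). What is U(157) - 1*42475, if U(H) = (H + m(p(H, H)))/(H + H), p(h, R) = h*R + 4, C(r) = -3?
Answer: 1202055915/314 ≈ 3.8282e+6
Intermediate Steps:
p(h, R) = 4 + R*h (p(h, R) = R*h + 4 = 4 + R*h)
m(w) = 8 + 2*w*(-3 + w) (m(w) = 8 + (w - 3)*(w + w) = 8 + (-3 + w)*(2*w) = 8 + 2*w*(-3 + w))
U(H) = (-16 + H - 6*H**2 + 2*(4 + H**2)**2)/(2*H) (U(H) = (H + (8 - 6*(4 + H*H) + 2*(4 + H*H)**2))/(H + H) = (H + (8 - 6*(4 + H**2) + 2*(4 + H**2)**2))/((2*H)) = (H + (8 + (-24 - 6*H**2) + 2*(4 + H**2)**2))*(1/(2*H)) = (H + (-16 - 6*H**2 + 2*(4 + H**2)**2))*(1/(2*H)) = (-16 + H - 6*H**2 + 2*(4 + H**2)**2)*(1/(2*H)) = (-16 + H - 6*H**2 + 2*(4 + H**2)**2)/(2*H))
U(157) - 1*42475 = (1/2 + 157**3 + 5*157 + 8/157) - 1*42475 = (1/2 + 3869893 + 785 + 8*(1/157)) - 42475 = (1/2 + 3869893 + 785 + 8/157) - 42475 = 1215393065/314 - 42475 = 1202055915/314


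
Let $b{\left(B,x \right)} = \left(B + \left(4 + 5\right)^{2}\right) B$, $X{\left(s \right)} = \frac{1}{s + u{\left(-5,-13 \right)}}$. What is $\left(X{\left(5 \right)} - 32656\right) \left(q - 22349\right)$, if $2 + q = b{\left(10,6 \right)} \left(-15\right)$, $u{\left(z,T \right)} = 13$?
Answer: $\frac{21161639807}{18} \approx 1.1756 \cdot 10^{9}$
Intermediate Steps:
$X{\left(s \right)} = \frac{1}{13 + s}$ ($X{\left(s \right)} = \frac{1}{s + 13} = \frac{1}{13 + s}$)
$b{\left(B,x \right)} = B \left(81 + B\right)$ ($b{\left(B,x \right)} = \left(B + 9^{2}\right) B = \left(B + 81\right) B = \left(81 + B\right) B = B \left(81 + B\right)$)
$q = -13652$ ($q = -2 + 10 \left(81 + 10\right) \left(-15\right) = -2 + 10 \cdot 91 \left(-15\right) = -2 + 910 \left(-15\right) = -2 - 13650 = -13652$)
$\left(X{\left(5 \right)} - 32656\right) \left(q - 22349\right) = \left(\frac{1}{13 + 5} - 32656\right) \left(-13652 - 22349\right) = \left(\frac{1}{18} - 32656\right) \left(-36001\right) = \left(- \frac{587807}{18}\right) \left(-36001\right) = \frac{21161639807}{18}$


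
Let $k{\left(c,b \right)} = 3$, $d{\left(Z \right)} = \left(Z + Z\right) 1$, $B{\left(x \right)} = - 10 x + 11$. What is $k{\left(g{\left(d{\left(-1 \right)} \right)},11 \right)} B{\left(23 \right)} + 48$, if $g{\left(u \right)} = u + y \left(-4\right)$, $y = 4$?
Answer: $-609$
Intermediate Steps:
$B{\left(x \right)} = 11 - 10 x$
$d{\left(Z \right)} = 2 Z$ ($d{\left(Z \right)} = 2 Z 1 = 2 Z$)
$g{\left(u \right)} = -16 + u$ ($g{\left(u \right)} = u + 4 \left(-4\right) = u - 16 = -16 + u$)
$k{\left(g{\left(d{\left(-1 \right)} \right)},11 \right)} B{\left(23 \right)} + 48 = 3 \left(11 - 230\right) + 48 = 3 \left(-219\right) + 48 = -657 + 48 = -609$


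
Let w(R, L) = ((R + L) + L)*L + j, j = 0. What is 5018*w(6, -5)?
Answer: 100360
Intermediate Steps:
w(R, L) = L*(R + 2*L) (w(R, L) = ((R + L) + L)*L + 0 = ((L + R) + L)*L + 0 = (R + 2*L)*L + 0 = L*(R + 2*L) + 0 = L*(R + 2*L))
5018*w(6, -5) = 5018*(-5*(6 + 2*(-5))) = 5018*(-5*(6 - 10)) = 5018*(-5*(-4)) = 5018*20 = 100360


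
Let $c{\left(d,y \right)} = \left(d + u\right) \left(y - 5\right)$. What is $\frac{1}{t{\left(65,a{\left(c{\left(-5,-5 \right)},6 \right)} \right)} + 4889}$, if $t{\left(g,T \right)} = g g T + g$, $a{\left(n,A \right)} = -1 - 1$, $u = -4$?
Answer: $- \frac{1}{3496} \approx -0.00028604$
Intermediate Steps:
$c{\left(d,y \right)} = \left(-5 + y\right) \left(-4 + d\right)$ ($c{\left(d,y \right)} = \left(d - 4\right) \left(y - 5\right) = \left(-4 + d\right) \left(-5 + y\right) = \left(-5 + y\right) \left(-4 + d\right)$)
$a{\left(n,A \right)} = -2$ ($a{\left(n,A \right)} = -1 - 1 = -2$)
$t{\left(g,T \right)} = g + T g^{2}$ ($t{\left(g,T \right)} = g^{2} T + g = T g^{2} + g = g + T g^{2}$)
$\frac{1}{t{\left(65,a{\left(c{\left(-5,-5 \right)},6 \right)} \right)} + 4889} = \frac{1}{65 \left(1 - 130\right) + 4889} = \frac{1}{65 \left(-129\right) + 4889} = \frac{1}{-8385 + 4889} = \frac{1}{-3496} = - \frac{1}{3496}$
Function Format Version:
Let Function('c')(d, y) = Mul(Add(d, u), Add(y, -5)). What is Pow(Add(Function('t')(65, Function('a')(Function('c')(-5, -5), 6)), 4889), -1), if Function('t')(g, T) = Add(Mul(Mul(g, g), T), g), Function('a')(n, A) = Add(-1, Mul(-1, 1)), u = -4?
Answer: Rational(-1, 3496) ≈ -0.00028604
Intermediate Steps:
Function('c')(d, y) = Mul(Add(-5, y), Add(-4, d)) (Function('c')(d, y) = Mul(Add(d, -4), Add(y, -5)) = Mul(Add(-4, d), Add(-5, y)) = Mul(Add(-5, y), Add(-4, d)))
Function('a')(n, A) = -2 (Function('a')(n, A) = Add(-1, -1) = -2)
Function('t')(g, T) = Add(g, Mul(T, Pow(g, 2))) (Function('t')(g, T) = Add(Mul(Pow(g, 2), T), g) = Add(Mul(T, Pow(g, 2)), g) = Add(g, Mul(T, Pow(g, 2))))
Pow(Add(Function('t')(65, Function('a')(Function('c')(-5, -5), 6)), 4889), -1) = Pow(Add(Mul(65, Add(1, Mul(-2, 65))), 4889), -1) = Pow(Add(Mul(65, Add(1, -130)), 4889), -1) = Pow(Add(Mul(65, -129), 4889), -1) = Pow(Add(-8385, 4889), -1) = Pow(-3496, -1) = Rational(-1, 3496)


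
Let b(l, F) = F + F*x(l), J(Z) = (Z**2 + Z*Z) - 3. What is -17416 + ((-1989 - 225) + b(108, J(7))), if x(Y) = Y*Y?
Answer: 1088545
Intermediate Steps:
x(Y) = Y**2
J(Z) = -3 + 2*Z**2 (J(Z) = (Z**2 + Z**2) - 3 = 2*Z**2 - 3 = -3 + 2*Z**2)
b(l, F) = F + F*l**2
-17416 + ((-1989 - 225) + b(108, J(7))) = -17416 + ((-1989 - 225) + (-3 + 2*7**2)*(1 + 108**2)) = -17416 + (-2214 + (-3 + 2*49)*(1 + 11664)) = -17416 + (-2214 + (-3 + 98)*11665) = -17416 + (-2214 + 95*11665) = -17416 + (-2214 + 1108175) = -17416 + 1105961 = 1088545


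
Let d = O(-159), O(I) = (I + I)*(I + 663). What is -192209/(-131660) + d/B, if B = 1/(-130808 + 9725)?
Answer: 2555022211268369/131660 ≈ 1.9406e+10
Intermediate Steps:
B = -1/121083 (B = 1/(-121083) = -1/121083 ≈ -8.2588e-6)
O(I) = 2*I*(663 + I) (O(I) = (2*I)*(663 + I) = 2*I*(663 + I))
d = -160272 (d = 2*(-159)*(663 - 159) = 2*(-159)*504 = -160272)
-192209/(-131660) + d/B = -192209/(-131660) - 160272/(-1/121083) = -192209*(-1/131660) - 160272*(-121083) = 192209/131660 + 19406214576 = 2555022211268369/131660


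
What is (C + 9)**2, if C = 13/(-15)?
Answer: 14884/225 ≈ 66.151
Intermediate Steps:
C = -13/15 (C = 13*(-1/15) = -13/15 ≈ -0.86667)
(C + 9)**2 = (-13/15 + 9)**2 = (122/15)**2 = 14884/225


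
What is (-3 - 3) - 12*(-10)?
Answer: 114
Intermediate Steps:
(-3 - 3) - 12*(-10) = -6 + 120 = 114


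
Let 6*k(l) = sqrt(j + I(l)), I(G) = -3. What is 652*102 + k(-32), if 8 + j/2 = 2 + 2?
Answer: 66504 + I*sqrt(11)/6 ≈ 66504.0 + 0.55277*I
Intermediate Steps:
j = -8 (j = -16 + 2*(2 + 2) = -16 + 2*4 = -16 + 8 = -8)
k(l) = I*sqrt(11)/6 (k(l) = sqrt(-8 - 3)/6 = sqrt(-11)/6 = (I*sqrt(11))/6 = I*sqrt(11)/6)
652*102 + k(-32) = 652*102 + I*sqrt(11)/6 = 66504 + I*sqrt(11)/6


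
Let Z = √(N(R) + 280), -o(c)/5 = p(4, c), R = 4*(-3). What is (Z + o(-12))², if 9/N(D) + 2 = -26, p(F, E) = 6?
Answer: (420 - √54817)²/196 ≈ 176.26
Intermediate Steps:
R = -12
N(D) = -9/28 (N(D) = 9/(-2 - 26) = 9/(-28) = 9*(-1/28) = -9/28)
o(c) = -30 (o(c) = -5*6 = -30)
Z = √54817/14 (Z = √(-9/28 + 280) = √(7831/28) = √54817/14 ≈ 16.724)
(Z + o(-12))² = (√54817/14 - 30)² = (-30 + √54817/14)²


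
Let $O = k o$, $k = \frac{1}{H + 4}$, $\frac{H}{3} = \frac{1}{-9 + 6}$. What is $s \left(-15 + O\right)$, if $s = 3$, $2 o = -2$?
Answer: $-46$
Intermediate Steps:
$H = -1$ ($H = \frac{3}{-9 + 6} = \frac{3}{-3} = 3 \left(- \frac{1}{3}\right) = -1$)
$o = -1$ ($o = \frac{1}{2} \left(-2\right) = -1$)
$k = \frac{1}{3}$ ($k = \frac{1}{-1 + 4} = \frac{1}{3} \approx 0.33333$)
$O = - \frac{1}{3}$ ($O = \frac{1}{3} \left(-1\right) = - \frac{1}{3} \approx -0.33333$)
$s \left(-15 + O\right) = 3 \left(-15 - \frac{1}{3}\right) = 3 \left(- \frac{46}{3}\right) = -46$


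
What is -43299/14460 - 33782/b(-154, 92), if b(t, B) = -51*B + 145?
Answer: 97202389/21916540 ≈ 4.4351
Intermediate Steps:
b(t, B) = 145 - 51*B
-43299/14460 - 33782/b(-154, 92) = -43299/14460 - 33782/(145 - 51*92) = -43299*1/14460 - 33782/(145 - 4692) = -14433/4820 - 33782/(-4547) = -14433/4820 - 33782*(-1/4547) = -14433/4820 + 33782/4547 = 97202389/21916540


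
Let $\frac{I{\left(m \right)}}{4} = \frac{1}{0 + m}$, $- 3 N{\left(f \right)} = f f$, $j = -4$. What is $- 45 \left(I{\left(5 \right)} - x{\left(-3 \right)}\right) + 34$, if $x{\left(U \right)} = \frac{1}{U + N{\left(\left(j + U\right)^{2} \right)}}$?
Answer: $- \frac{991}{482} \approx -2.056$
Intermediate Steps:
$N{\left(f \right)} = - \frac{f^{2}}{3}$ ($N{\left(f \right)} = - \frac{f f}{3} = - \frac{f^{2}}{3}$)
$I{\left(m \right)} = \frac{4}{m}$ ($I{\left(m \right)} = \frac{4}{0 + m} = \frac{4}{m}$)
$x{\left(U \right)} = \frac{1}{U - \frac{\left(-4 + U\right)^{4}}{3}}$ ($x{\left(U \right)} = \frac{1}{U - \frac{\left(\left(-4 + U\right)^{2}\right)^{2}}{3}} = \frac{1}{U - \frac{\left(-4 + U\right)^{4}}{3}}$)
$- 45 \left(I{\left(5 \right)} - x{\left(-3 \right)}\right) + 34 = - 45 \left(\frac{4}{5} - \frac{3}{- \left(-4 - 3\right)^{4} + 3 \left(-3\right)}\right) + 34 = - 45 \left(4 \cdot \frac{1}{5} - \frac{3}{- \left(-7\right)^{4} - 9}\right) + 34 = - 45 \left(\frac{4}{5} - \frac{3}{\left(-1\right) 2401 - 9}\right) + 34 = - 45 \left(\frac{4}{5} - \frac{3}{-2401 - 9}\right) + 34 = - 45 \left(\frac{4}{5} - \frac{3}{-2410}\right) + 34 = - 45 \left(\frac{4}{5} - 3 \left(- \frac{1}{2410}\right)\right) + 34 = - 45 \left(\frac{4}{5} - - \frac{3}{2410}\right) + 34 = - 45 \left(\frac{4}{5} + \frac{3}{2410}\right) + 34 = \left(-45\right) \frac{1931}{2410} + 34 = - \frac{17379}{482} + 34 = - \frac{991}{482}$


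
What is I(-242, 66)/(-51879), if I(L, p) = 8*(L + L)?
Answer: 3872/51879 ≈ 0.074635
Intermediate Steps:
I(L, p) = 16*L (I(L, p) = 8*(2*L) = 16*L)
I(-242, 66)/(-51879) = (16*(-242))/(-51879) = -3872*(-1/51879) = 3872/51879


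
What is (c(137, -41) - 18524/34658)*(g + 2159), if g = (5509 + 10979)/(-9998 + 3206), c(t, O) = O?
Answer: -439271232810/4904107 ≈ -89572.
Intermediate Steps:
g = -687/283 (g = 16488/(-6792) = 16488*(-1/6792) = -687/283 ≈ -2.4276)
(c(137, -41) - 18524/34658)*(g + 2159) = (-41 - 18524/34658)*(-687/283 + 2159) = (-41 - 18524*1/34658)*(610310/283) = (-41 - 9262/17329)*(610310/283) = -719751/17329*610310/283 = -439271232810/4904107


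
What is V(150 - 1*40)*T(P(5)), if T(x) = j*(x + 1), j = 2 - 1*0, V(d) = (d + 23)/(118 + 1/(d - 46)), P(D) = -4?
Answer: -7296/1079 ≈ -6.7618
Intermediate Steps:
V(d) = (23 + d)/(118 + 1/(-46 + d))
j = 2 (j = 2 + 0 = 2)
T(x) = 2 + 2*x (T(x) = 2*(x + 1) = 2*(1 + x) = 2 + 2*x)
V(150 - 1*40)*T(P(5)) = ((-1058 + (150 - 1*40)**2 - 23*(150 - 1*40))/(-5427 + 118*(150 - 1*40)))*(2 + 2*(-4)) = ((-1058 + (150 - 40)**2 - 23*(150 - 40))/(-5427 + 118*(150 - 40)))*(2 - 8) = ((-1058 + 110**2 - 23*110)/(-5427 + 118*110))*(-6) = ((-1058 + 12100 - 2530)/(-5427 + 12980))*(-6) = (8512/7553)*(-6) = ((1/7553)*8512)*(-6) = (1216/1079)*(-6) = -7296/1079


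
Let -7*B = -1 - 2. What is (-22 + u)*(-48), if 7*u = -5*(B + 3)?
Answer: 57504/49 ≈ 1173.6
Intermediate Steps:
B = 3/7 (B = -(-1 - 2)/7 = -⅐*(-3) = 3/7 ≈ 0.42857)
u = -120/49 (u = (-5*(3/7 + 3))/7 = (-5*24/7)/7 = (⅐)*(-120/7) = -120/49 ≈ -2.4490)
(-22 + u)*(-48) = (-22 - 120/49)*(-48) = -1198/49*(-48) = 57504/49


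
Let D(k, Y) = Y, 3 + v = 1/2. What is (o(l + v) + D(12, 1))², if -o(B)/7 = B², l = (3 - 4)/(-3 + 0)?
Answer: 1315609/1296 ≈ 1015.1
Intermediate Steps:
v = -5/2 (v = -3 + 1/2 = -3 + ½ = -5/2 ≈ -2.5000)
l = ⅓ (l = -1/(-3) = -1*(-⅓) = ⅓ ≈ 0.33333)
o(B) = -7*B²
(o(l + v) + D(12, 1))² = (-7*(⅓ - 5/2)² + 1)² = (-7*(-13/6)² + 1)² = (-7*169/36 + 1)² = (-1183/36 + 1)² = (-1147/36)² = 1315609/1296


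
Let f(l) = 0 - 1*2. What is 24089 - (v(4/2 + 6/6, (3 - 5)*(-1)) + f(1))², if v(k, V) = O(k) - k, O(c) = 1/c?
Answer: 216605/9 ≈ 24067.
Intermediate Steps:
f(l) = -2 (f(l) = 0 - 2 = -2)
v(k, V) = 1/k - k
24089 - (v(4/2 + 6/6, (3 - 5)*(-1)) + f(1))² = 24089 - ((1/(4/2 + 6/6) - (4/2 + 6/6)) - 2)² = 24089 - ((1/(4*(½) + 6*(⅙)) - (4*(½) + 6*(⅙))) - 2)² = 24089 - ((1/(2 + 1) - (2 + 1)) - 2)² = 24089 - ((1/3 - 1*3) - 2)² = 24089 - ((⅓ - 3) - 2)² = 24089 - (-8/3 - 2)² = 24089 - (-14/3)² = 24089 - 1*196/9 = 24089 - 196/9 = 216605/9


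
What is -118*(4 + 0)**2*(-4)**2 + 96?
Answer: -30112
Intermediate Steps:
-118*(4 + 0)**2*(-4)**2 + 96 = -118*4**2*16 + 96 = -1888*16 + 96 = -118*256 + 96 = -30208 + 96 = -30112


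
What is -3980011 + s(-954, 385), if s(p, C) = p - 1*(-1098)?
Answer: -3979867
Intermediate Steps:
s(p, C) = 1098 + p (s(p, C) = p + 1098 = 1098 + p)
-3980011 + s(-954, 385) = -3980011 + (1098 - 954) = -3980011 + 144 = -3979867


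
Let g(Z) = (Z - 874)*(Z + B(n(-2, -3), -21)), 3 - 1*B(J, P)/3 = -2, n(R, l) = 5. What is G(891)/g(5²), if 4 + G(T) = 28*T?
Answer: -3118/4245 ≈ -0.73451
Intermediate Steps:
G(T) = -4 + 28*T
B(J, P) = 15 (B(J, P) = 9 - 3*(-2) = 9 + 6 = 15)
g(Z) = (-874 + Z)*(15 + Z) (g(Z) = (Z - 874)*(Z + 15) = (-874 + Z)*(15 + Z))
G(891)/g(5²) = (-4 + 28*891)/(-13110 + (5²)² - 859*5²) = (-4 + 24948)/(-13110 + 25² - 859*25) = 24944/(-13110 + 625 - 21475) = 24944/(-33960) = 24944*(-1/33960) = -3118/4245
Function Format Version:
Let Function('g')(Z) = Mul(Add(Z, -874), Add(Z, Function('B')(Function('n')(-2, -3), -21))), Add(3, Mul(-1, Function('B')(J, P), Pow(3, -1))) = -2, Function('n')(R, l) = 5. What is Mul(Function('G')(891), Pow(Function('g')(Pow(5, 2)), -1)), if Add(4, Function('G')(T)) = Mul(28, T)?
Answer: Rational(-3118, 4245) ≈ -0.73451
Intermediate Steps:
Function('G')(T) = Add(-4, Mul(28, T))
Function('B')(J, P) = 15 (Function('B')(J, P) = Add(9, Mul(-3, -2)) = Add(9, 6) = 15)
Function('g')(Z) = Mul(Add(-874, Z), Add(15, Z)) (Function('g')(Z) = Mul(Add(Z, -874), Add(Z, 15)) = Mul(Add(-874, Z), Add(15, Z)))
Mul(Function('G')(891), Pow(Function('g')(Pow(5, 2)), -1)) = Mul(Add(-4, Mul(28, 891)), Pow(Add(-13110, Pow(Pow(5, 2), 2), Mul(-859, Pow(5, 2))), -1)) = Mul(Add(-4, 24948), Pow(Add(-13110, Pow(25, 2), Mul(-859, 25)), -1)) = Mul(24944, Pow(Add(-13110, 625, -21475), -1)) = Mul(24944, Pow(-33960, -1)) = Mul(24944, Rational(-1, 33960)) = Rational(-3118, 4245)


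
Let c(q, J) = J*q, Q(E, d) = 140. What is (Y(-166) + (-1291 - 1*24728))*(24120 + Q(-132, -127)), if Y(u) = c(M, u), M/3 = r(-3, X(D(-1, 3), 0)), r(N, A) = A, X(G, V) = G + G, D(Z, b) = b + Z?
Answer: -679546860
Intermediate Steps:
D(Z, b) = Z + b
X(G, V) = 2*G
M = 12 (M = 3*(2*(-1 + 3)) = 3*(2*2) = 3*4 = 12)
Y(u) = 12*u (Y(u) = u*12 = 12*u)
(Y(-166) + (-1291 - 1*24728))*(24120 + Q(-132, -127)) = (12*(-166) + (-1291 - 1*24728))*(24120 + 140) = (-1992 + (-1291 - 24728))*24260 = (-1992 - 26019)*24260 = -28011*24260 = -679546860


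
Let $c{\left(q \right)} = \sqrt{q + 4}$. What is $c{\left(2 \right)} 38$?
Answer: $38 \sqrt{6} \approx 93.081$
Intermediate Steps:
$c{\left(q \right)} = \sqrt{4 + q}$
$c{\left(2 \right)} 38 = \sqrt{4 + 2} \cdot 38 = \sqrt{6} \cdot 38 = 38 \sqrt{6}$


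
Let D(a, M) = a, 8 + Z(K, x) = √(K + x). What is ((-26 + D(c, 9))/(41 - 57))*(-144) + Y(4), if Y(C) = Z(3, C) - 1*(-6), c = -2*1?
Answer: -254 + √7 ≈ -251.35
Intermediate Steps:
c = -2
Z(K, x) = -8 + √(K + x)
Y(C) = -2 + √(3 + C) (Y(C) = (-8 + √(3 + C)) - 1*(-6) = (-8 + √(3 + C)) + 6 = -2 + √(3 + C))
((-26 + D(c, 9))/(41 - 57))*(-144) + Y(4) = ((-26 - 2)/(41 - 57))*(-144) + (-2 + √(3 + 4)) = -28/(-16)*(-144) + (-2 + √7) = -28*(-1/16)*(-144) + (-2 + √7) = (7/4)*(-144) + (-2 + √7) = -252 + (-2 + √7) = -254 + √7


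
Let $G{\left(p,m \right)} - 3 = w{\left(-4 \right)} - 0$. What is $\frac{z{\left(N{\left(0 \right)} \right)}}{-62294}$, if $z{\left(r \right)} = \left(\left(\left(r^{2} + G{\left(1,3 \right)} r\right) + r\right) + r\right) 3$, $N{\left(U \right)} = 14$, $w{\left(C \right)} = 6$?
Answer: $- \frac{525}{31147} \approx -0.016856$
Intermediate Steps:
$G{\left(p,m \right)} = 9$ ($G{\left(p,m \right)} = 3 + \left(6 - 0\right) = 3 + \left(6 + 0\right) = 3 + 6 = 9$)
$z{\left(r \right)} = 3 r^{2} + 33 r$ ($z{\left(r \right)} = \left(\left(\left(r^{2} + 9 r\right) + r\right) + r\right) 3 = \left(\left(r^{2} + 10 r\right) + r\right) 3 = \left(r^{2} + 11 r\right) 3 = 3 r^{2} + 33 r$)
$\frac{z{\left(N{\left(0 \right)} \right)}}{-62294} = \frac{3 \cdot 14 \left(11 + 14\right)}{-62294} = 3 \cdot 14 \cdot 25 \left(- \frac{1}{62294}\right) = 1050 \left(- \frac{1}{62294}\right) = - \frac{525}{31147}$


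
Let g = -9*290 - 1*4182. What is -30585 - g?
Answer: -23793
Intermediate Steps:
g = -6792 (g = -2610 - 4182 = -6792)
-30585 - g = -30585 - 1*(-6792) = -30585 + 6792 = -23793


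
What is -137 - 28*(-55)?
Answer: 1403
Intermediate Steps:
-137 - 28*(-55) = -137 + 1540 = 1403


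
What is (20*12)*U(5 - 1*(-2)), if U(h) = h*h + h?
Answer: 13440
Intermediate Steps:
U(h) = h + h**2 (U(h) = h**2 + h = h + h**2)
(20*12)*U(5 - 1*(-2)) = (20*12)*((5 - 1*(-2))*(1 + (5 - 1*(-2)))) = 240*((5 + 2)*(1 + (5 + 2))) = 240*(7*(1 + 7)) = 240*(7*8) = 240*56 = 13440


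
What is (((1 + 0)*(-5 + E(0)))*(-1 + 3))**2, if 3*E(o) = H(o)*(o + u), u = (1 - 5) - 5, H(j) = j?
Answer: 100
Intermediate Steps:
u = -9 (u = -4 - 5 = -9)
E(o) = o*(-9 + o)/3 (E(o) = (o*(o - 9))/3 = (o*(-9 + o))/3 = o*(-9 + o)/3)
(((1 + 0)*(-5 + E(0)))*(-1 + 3))**2 = (((1 + 0)*(-5 + (1/3)*0*(-9 + 0)))*(-1 + 3))**2 = ((1*(-5 + (1/3)*0*(-9)))*2)**2 = ((1*(-5 + 0))*2)**2 = ((1*(-5))*2)**2 = (-5*2)**2 = (-10)**2 = 100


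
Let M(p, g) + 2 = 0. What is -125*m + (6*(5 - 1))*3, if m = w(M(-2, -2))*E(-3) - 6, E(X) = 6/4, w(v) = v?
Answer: 1197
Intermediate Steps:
M(p, g) = -2 (M(p, g) = -2 + 0 = -2)
E(X) = 3/2 (E(X) = 6*(1/4) = 3/2)
m = -9 (m = -2*3/2 - 6 = -3 - 6 = -9)
-125*m + (6*(5 - 1))*3 = -125*(-9) + (6*(5 - 1))*3 = 1125 + (6*4)*3 = 1125 + 24*3 = 1125 + 72 = 1197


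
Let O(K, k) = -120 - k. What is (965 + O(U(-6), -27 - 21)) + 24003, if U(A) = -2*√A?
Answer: 24896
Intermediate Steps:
(965 + O(U(-6), -27 - 21)) + 24003 = (965 + (-120 - (-27 - 21))) + 24003 = (965 + (-120 - 1*(-48))) + 24003 = (965 + (-120 + 48)) + 24003 = (965 - 72) + 24003 = 893 + 24003 = 24896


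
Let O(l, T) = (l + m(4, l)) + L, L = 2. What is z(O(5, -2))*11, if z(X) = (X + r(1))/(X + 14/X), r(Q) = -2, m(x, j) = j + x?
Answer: 1232/135 ≈ 9.1259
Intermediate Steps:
O(l, T) = 6 + 2*l (O(l, T) = (l + (l + 4)) + 2 = (l + (4 + l)) + 2 = (4 + 2*l) + 2 = 6 + 2*l)
z(X) = (-2 + X)/(X + 14/X) (z(X) = (X - 2)/(X + 14/X) = (-2 + X)/(X + 14/X))
z(O(5, -2))*11 = ((6 + 2*5)*(-2 + (6 + 2*5))/(14 + (6 + 2*5)**2))*11 = ((6 + 10)*(-2 + (6 + 10))/(14 + (6 + 10)**2))*11 = (16*(-2 + 16)/(14 + 16**2))*11 = (16*14/(14 + 256))*11 = (16*14/270)*11 = (16*(1/270)*14)*11 = (112/135)*11 = 1232/135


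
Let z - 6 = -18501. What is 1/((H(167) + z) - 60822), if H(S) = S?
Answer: -1/79150 ≈ -1.2634e-5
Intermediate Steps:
z = -18495 (z = 6 - 18501 = -18495)
1/((H(167) + z) - 60822) = 1/((167 - 18495) - 60822) = 1/(-18328 - 60822) = 1/(-79150) = -1/79150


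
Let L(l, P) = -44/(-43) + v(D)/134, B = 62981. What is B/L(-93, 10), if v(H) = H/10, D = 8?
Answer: 907241305/14826 ≈ 61193.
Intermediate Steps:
v(H) = H/10 (v(H) = H*(1/10) = H/10)
L(l, P) = 14826/14405 (L(l, P) = -44/(-43) + ((1/10)*8)/134 = -44*(-1/43) + (4/5)*(1/134) = 44/43 + 2/335 = 14826/14405)
B/L(-93, 10) = 62981/(14826/14405) = 62981*(14405/14826) = 907241305/14826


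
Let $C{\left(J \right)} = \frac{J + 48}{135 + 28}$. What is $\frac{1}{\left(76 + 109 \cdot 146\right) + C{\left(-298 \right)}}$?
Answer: $\frac{163}{2606120} \approx 6.2545 \cdot 10^{-5}$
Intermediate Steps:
$C{\left(J \right)} = \frac{48}{163} + \frac{J}{163}$ ($C{\left(J \right)} = \frac{48 + J}{163} = \left(48 + J\right) \frac{1}{163} = \frac{48}{163} + \frac{J}{163}$)
$\frac{1}{\left(76 + 109 \cdot 146\right) + C{\left(-298 \right)}} = \frac{1}{\left(76 + 109 \cdot 146\right) + \left(\frac{48}{163} + \frac{1}{163} \left(-298\right)\right)} = \frac{1}{\left(76 + 15914\right) + \left(\frac{48}{163} - \frac{298}{163}\right)} = \frac{1}{15990 - \frac{250}{163}} = \frac{1}{\frac{2606120}{163}} = \frac{163}{2606120}$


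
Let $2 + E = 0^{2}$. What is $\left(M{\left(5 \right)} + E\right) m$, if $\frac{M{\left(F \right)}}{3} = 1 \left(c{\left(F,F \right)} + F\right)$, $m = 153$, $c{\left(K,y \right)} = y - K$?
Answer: $1989$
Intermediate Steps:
$E = -2$ ($E = -2 + 0^{2} = -2 + 0 = -2$)
$M{\left(F \right)} = 3 F$ ($M{\left(F \right)} = 3 \cdot 1 \left(\left(F - F\right) + F\right) = 3 \cdot 1 \left(0 + F\right) = 3 \cdot 1 F = 3 F$)
$\left(M{\left(5 \right)} + E\right) m = \left(3 \cdot 5 - 2\right) 153 = \left(15 - 2\right) 153 = 13 \cdot 153 = 1989$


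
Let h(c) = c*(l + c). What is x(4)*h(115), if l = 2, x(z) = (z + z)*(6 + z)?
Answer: 1076400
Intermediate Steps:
x(z) = 2*z*(6 + z) (x(z) = (2*z)*(6 + z) = 2*z*(6 + z))
h(c) = c*(2 + c)
x(4)*h(115) = (2*4*(6 + 4))*(115*(2 + 115)) = (2*4*10)*(115*117) = 80*13455 = 1076400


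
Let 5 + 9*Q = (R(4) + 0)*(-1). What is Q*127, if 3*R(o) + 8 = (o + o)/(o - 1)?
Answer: -3683/81 ≈ -45.469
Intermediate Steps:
R(o) = -8/3 + 2*o/(3*(-1 + o)) (R(o) = -8/3 + ((o + o)/(o - 1))/3 = -8/3 + ((2*o)/(-1 + o))/3 = -8/3 + (2*o/(-1 + o))/3 = -8/3 + 2*o/(3*(-1 + o)))
Q = -29/81 (Q = -5/9 + ((2*(4 - 3*4)/(3*(-1 + 4)) + 0)*(-1))/9 = -5/9 + (((2/3)*(4 - 12)/3 + 0)*(-1))/9 = -5/9 + (((2/3)*(1/3)*(-8) + 0)*(-1))/9 = -5/9 + ((-16/9 + 0)*(-1))/9 = -5/9 + (-16/9*(-1))/9 = -5/9 + (1/9)*(16/9) = -5/9 + 16/81 = -29/81 ≈ -0.35802)
Q*127 = -29/81*127 = -3683/81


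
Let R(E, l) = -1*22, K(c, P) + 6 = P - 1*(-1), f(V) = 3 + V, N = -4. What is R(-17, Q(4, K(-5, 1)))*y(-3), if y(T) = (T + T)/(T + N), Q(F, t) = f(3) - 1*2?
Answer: -132/7 ≈ -18.857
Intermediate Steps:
K(c, P) = -5 + P (K(c, P) = -6 + (P - 1*(-1)) = -6 + (P + 1) = -6 + (1 + P) = -5 + P)
Q(F, t) = 4 (Q(F, t) = (3 + 3) - 1*2 = 6 - 2 = 4)
y(T) = 2*T/(-4 + T) (y(T) = (T + T)/(T - 4) = (2*T)/(-4 + T) = 2*T/(-4 + T))
R(E, l) = -22
R(-17, Q(4, K(-5, 1)))*y(-3) = -44*(-3)/(-4 - 3) = -44*(-3)/(-7) = -44*(-3)*(-1)/7 = -22*6/7 = -132/7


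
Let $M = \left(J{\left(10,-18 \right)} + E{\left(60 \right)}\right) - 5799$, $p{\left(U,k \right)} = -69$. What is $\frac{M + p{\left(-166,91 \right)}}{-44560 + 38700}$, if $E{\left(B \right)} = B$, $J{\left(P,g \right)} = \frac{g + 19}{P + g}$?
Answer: $\frac{9293}{9376} \approx 0.99115$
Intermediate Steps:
$J{\left(P,g \right)} = \frac{19 + g}{P + g}$
$M = - \frac{45913}{8}$ ($M = \left(\frac{19 - 18}{10 - 18} + 60\right) - 5799 = \left(\frac{1}{-8} \cdot 1 + 60\right) - 5799 = \left(\left(- \frac{1}{8}\right) 1 + 60\right) - 5799 = \left(- \frac{1}{8} + 60\right) - 5799 = \frac{479}{8} - 5799 = - \frac{45913}{8} \approx -5739.1$)
$\frac{M + p{\left(-166,91 \right)}}{-44560 + 38700} = \frac{- \frac{45913}{8} - 69}{-44560 + 38700} = - \frac{46465}{8 \left(-5860\right)} = \left(- \frac{46465}{8}\right) \left(- \frac{1}{5860}\right) = \frac{9293}{9376}$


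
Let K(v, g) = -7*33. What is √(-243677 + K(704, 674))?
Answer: 2*I*√60977 ≈ 493.87*I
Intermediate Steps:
K(v, g) = -231
√(-243677 + K(704, 674)) = √(-243677 - 231) = √(-243908) = 2*I*√60977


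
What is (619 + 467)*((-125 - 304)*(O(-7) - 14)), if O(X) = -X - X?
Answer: 0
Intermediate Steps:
O(X) = -2*X
(619 + 467)*((-125 - 304)*(O(-7) - 14)) = (619 + 467)*((-125 - 304)*(-2*(-7) - 14)) = 1086*(-429*(14 - 14)) = 1086*(-429*0) = 1086*0 = 0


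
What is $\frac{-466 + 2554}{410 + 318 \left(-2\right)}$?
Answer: $- \frac{1044}{113} \approx -9.2389$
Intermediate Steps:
$\frac{-466 + 2554}{410 + 318 \left(-2\right)} = \frac{2088}{410 - 636} = \frac{2088}{-226} = 2088 \left(- \frac{1}{226}\right) = - \frac{1044}{113}$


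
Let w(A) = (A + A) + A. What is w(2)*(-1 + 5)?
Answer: 24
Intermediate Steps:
w(A) = 3*A (w(A) = 2*A + A = 3*A)
w(2)*(-1 + 5) = (3*2)*(-1 + 5) = 6*4 = 24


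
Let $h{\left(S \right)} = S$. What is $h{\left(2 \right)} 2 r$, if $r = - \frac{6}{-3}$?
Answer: $8$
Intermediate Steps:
$r = 2$ ($r = \left(-6\right) \left(- \frac{1}{3}\right) = 2$)
$h{\left(2 \right)} 2 r = 2 \cdot 2 \cdot 2 = 4 \cdot 2 = 8$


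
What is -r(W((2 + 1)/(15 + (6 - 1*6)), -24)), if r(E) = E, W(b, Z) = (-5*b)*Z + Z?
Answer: 0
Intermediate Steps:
W(b, Z) = Z - 5*Z*b (W(b, Z) = -5*Z*b + Z = Z - 5*Z*b)
-r(W((2 + 1)/(15 + (6 - 1*6)), -24)) = -(-24)*(1 - 5*(2 + 1)/(15 + (6 - 1*6))) = -(-24)*(1 - 15/(15 + (6 - 6))) = -(-24)*(1 - 15/(15 + 0)) = -(-24)*(1 - 15/15) = -(-24)*(1 - 5*⅕) = -(-24)*(1 - 1) = -(-24)*0 = -1*0 = 0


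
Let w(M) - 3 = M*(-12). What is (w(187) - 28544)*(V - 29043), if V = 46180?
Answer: -527562545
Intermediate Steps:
w(M) = 3 - 12*M (w(M) = 3 + M*(-12) = 3 - 12*M)
(w(187) - 28544)*(V - 29043) = ((3 - 12*187) - 28544)*(46180 - 29043) = ((3 - 2244) - 28544)*17137 = (-2241 - 28544)*17137 = -30785*17137 = -527562545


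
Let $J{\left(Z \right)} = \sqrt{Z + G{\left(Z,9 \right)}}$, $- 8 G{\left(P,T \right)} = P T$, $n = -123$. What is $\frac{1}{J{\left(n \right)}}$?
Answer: $\frac{2 \sqrt{246}}{123} \approx 0.25503$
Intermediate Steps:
$G{\left(P,T \right)} = - \frac{P T}{8}$
$J{\left(Z \right)} = \frac{\sqrt{2} \sqrt{- Z}}{4}$ ($J{\left(Z \right)} = \sqrt{Z - \frac{1}{8} Z 9} = \sqrt{Z - \frac{9 Z}{8}} = \sqrt{- \frac{Z}{8}} = \frac{\sqrt{2} \sqrt{- Z}}{4}$)
$\frac{1}{J{\left(n \right)}} = \frac{1}{\frac{1}{4} \sqrt{2} \sqrt{\left(-1\right) \left(-123\right)}} = \frac{1}{\frac{1}{4} \sqrt{2} \sqrt{123}} = \frac{1}{\frac{1}{4} \sqrt{246}} = \frac{2 \sqrt{246}}{123}$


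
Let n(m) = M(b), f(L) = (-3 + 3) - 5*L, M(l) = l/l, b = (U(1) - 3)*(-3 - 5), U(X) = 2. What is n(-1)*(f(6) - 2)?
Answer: -32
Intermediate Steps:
b = 8 (b = (2 - 3)*(-3 - 5) = -1*(-8) = 8)
M(l) = 1
f(L) = -5*L (f(L) = 0 - 5*L = -5*L)
n(m) = 1
n(-1)*(f(6) - 2) = 1*(-5*6 - 2) = 1*(-30 - 2) = 1*(-32) = -32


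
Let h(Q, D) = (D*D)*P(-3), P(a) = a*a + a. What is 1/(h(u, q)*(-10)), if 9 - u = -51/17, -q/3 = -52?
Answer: -1/1460160 ≈ -6.8486e-7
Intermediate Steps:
q = 156 (q = -3*(-52) = 156)
P(a) = a + a² (P(a) = a² + a = a + a²)
u = 12 (u = 9 - (-51)/17 = 9 - 1*(-3) = 9 + 3 = 12)
h(Q, D) = 6*D² (h(Q, D) = (D*D)*(-3*(1 - 3)) = D²*(-3*(-2)) = D²*6 = 6*D²)
1/(h(u, q)*(-10)) = 1/((6*156²)*(-10)) = 1/((6*24336)*(-10)) = 1/(146016*(-10)) = 1/(-1460160) = -1/1460160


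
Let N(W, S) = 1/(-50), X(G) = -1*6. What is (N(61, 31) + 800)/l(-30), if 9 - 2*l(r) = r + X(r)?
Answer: 13333/375 ≈ 35.555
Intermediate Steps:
X(G) = -6
N(W, S) = -1/50
l(r) = 15/2 - r/2 (l(r) = 9/2 - (r - 6)/2 = 9/2 - (-6 + r)/2 = 9/2 + (3 - r/2) = 15/2 - r/2)
(N(61, 31) + 800)/l(-30) = (-1/50 + 800)/(15/2 - ½*(-30)) = 39999/(50*(15/2 + 15)) = 39999/(50*(45/2)) = (39999/50)*(2/45) = 13333/375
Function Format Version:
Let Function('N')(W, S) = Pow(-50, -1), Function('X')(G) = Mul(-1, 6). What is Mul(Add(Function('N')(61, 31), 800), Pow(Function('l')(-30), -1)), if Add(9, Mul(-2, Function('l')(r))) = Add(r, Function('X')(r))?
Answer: Rational(13333, 375) ≈ 35.555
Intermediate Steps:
Function('X')(G) = -6
Function('N')(W, S) = Rational(-1, 50)
Function('l')(r) = Add(Rational(15, 2), Mul(Rational(-1, 2), r)) (Function('l')(r) = Add(Rational(9, 2), Mul(Rational(-1, 2), Add(r, -6))) = Add(Rational(9, 2), Mul(Rational(-1, 2), Add(-6, r))) = Add(Rational(9, 2), Add(3, Mul(Rational(-1, 2), r))) = Add(Rational(15, 2), Mul(Rational(-1, 2), r)))
Mul(Add(Function('N')(61, 31), 800), Pow(Function('l')(-30), -1)) = Mul(Add(Rational(-1, 50), 800), Pow(Add(Rational(15, 2), Mul(Rational(-1, 2), -30)), -1)) = Mul(Rational(39999, 50), Pow(Add(Rational(15, 2), 15), -1)) = Mul(Rational(39999, 50), Pow(Rational(45, 2), -1)) = Mul(Rational(39999, 50), Rational(2, 45)) = Rational(13333, 375)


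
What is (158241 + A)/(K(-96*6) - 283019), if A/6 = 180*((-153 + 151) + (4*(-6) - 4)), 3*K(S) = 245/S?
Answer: -217453248/489057077 ≈ -0.44464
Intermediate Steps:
K(S) = 245/(3*S) (K(S) = (245/S)/3 = 245/(3*S))
A = -32400 (A = 6*(180*((-153 + 151) + (4*(-6) - 4))) = 6*(180*(-2 + (-24 - 4))) = 6*(180*(-2 - 28)) = 6*(180*(-30)) = 6*(-5400) = -32400)
(158241 + A)/(K(-96*6) - 283019) = (158241 - 32400)/(245/(3*((-96*6))) - 283019) = 125841/((245/3)/(-576) - 283019) = 125841/((245/3)*(-1/576) - 283019) = 125841/(-245/1728 - 283019) = 125841/(-489057077/1728) = 125841*(-1728/489057077) = -217453248/489057077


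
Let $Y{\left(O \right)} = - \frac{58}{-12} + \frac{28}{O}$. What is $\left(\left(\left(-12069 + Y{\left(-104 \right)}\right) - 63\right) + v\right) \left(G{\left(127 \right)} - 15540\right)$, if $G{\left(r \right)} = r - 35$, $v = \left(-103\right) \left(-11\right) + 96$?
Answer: $\frac{6566002472}{39} \approx 1.6836 \cdot 10^{8}$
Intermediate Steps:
$Y{\left(O \right)} = \frac{29}{6} + \frac{28}{O}$ ($Y{\left(O \right)} = \left(-58\right) \left(- \frac{1}{12}\right) + \frac{28}{O} = \frac{29}{6} + \frac{28}{O}$)
$v = 1229$ ($v = 1133 + 96 = 1229$)
$G{\left(r \right)} = -35 + r$ ($G{\left(r \right)} = r - 35 = -35 + r$)
$\left(\left(\left(-12069 + Y{\left(-104 \right)}\right) - 63\right) + v\right) \left(G{\left(127 \right)} - 15540\right) = \left(\left(\left(-12069 + \left(\frac{29}{6} + \frac{28}{-104}\right)\right) - 63\right) + 1229\right) \left(\left(-35 + 127\right) - 15540\right) = \left(\left(\left(-12069 + \left(\frac{29}{6} + 28 \left(- \frac{1}{104}\right)\right)\right) - 63\right) + 1229\right) \left(92 - 15540\right) = \left(\left(\left(-12069 + \left(\frac{29}{6} - \frac{7}{26}\right)\right) - 63\right) + 1229\right) \left(-15448\right) = \left(\left(\left(-12069 + \frac{178}{39}\right) - 63\right) + 1229\right) \left(-15448\right) = \left(\left(- \frac{470513}{39} - 63\right) + 1229\right) \left(-15448\right) = \left(- \frac{472970}{39} + 1229\right) \left(-15448\right) = \left(- \frac{425039}{39}\right) \left(-15448\right) = \frac{6566002472}{39}$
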